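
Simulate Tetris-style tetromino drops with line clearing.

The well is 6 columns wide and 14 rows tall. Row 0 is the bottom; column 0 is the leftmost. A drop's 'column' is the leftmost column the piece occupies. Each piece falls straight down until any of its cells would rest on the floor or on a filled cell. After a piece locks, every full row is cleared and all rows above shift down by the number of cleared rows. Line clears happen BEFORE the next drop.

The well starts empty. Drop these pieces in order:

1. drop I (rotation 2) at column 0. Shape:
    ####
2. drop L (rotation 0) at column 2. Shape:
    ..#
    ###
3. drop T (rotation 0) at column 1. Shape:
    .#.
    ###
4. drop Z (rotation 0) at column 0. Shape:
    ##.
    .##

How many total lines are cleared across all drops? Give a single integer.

Answer: 0

Derivation:
Drop 1: I rot2 at col 0 lands with bottom-row=0; cleared 0 line(s) (total 0); column heights now [1 1 1 1 0 0], max=1
Drop 2: L rot0 at col 2 lands with bottom-row=1; cleared 0 line(s) (total 0); column heights now [1 1 2 2 3 0], max=3
Drop 3: T rot0 at col 1 lands with bottom-row=2; cleared 0 line(s) (total 0); column heights now [1 3 4 3 3 0], max=4
Drop 4: Z rot0 at col 0 lands with bottom-row=4; cleared 0 line(s) (total 0); column heights now [6 6 5 3 3 0], max=6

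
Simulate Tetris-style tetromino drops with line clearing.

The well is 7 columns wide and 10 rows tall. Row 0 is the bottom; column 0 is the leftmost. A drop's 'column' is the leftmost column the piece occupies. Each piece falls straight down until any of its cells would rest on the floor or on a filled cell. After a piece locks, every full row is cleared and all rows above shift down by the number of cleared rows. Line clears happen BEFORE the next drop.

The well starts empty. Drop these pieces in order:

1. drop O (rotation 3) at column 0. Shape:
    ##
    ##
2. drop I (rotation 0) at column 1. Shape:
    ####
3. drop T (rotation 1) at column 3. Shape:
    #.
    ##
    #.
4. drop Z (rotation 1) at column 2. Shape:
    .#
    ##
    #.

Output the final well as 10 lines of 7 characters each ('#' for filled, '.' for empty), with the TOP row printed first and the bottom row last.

Answer: .......
.......
...#...
..##...
..##...
...##..
...#...
.####..
##.....
##.....

Derivation:
Drop 1: O rot3 at col 0 lands with bottom-row=0; cleared 0 line(s) (total 0); column heights now [2 2 0 0 0 0 0], max=2
Drop 2: I rot0 at col 1 lands with bottom-row=2; cleared 0 line(s) (total 0); column heights now [2 3 3 3 3 0 0], max=3
Drop 3: T rot1 at col 3 lands with bottom-row=3; cleared 0 line(s) (total 0); column heights now [2 3 3 6 5 0 0], max=6
Drop 4: Z rot1 at col 2 lands with bottom-row=5; cleared 0 line(s) (total 0); column heights now [2 3 7 8 5 0 0], max=8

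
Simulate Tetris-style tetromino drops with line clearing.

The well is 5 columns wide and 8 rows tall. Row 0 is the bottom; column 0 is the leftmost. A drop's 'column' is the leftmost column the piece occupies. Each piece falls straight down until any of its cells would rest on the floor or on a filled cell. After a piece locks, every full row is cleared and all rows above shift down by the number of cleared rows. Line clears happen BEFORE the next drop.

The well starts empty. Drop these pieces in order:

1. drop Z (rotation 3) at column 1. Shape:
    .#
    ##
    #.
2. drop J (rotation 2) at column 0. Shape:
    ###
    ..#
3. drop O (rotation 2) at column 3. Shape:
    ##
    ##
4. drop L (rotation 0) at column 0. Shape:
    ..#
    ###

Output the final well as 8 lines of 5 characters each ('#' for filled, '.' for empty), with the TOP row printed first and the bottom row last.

Answer: .....
..#..
###..
###..
..#..
..#..
.####
.#.##

Derivation:
Drop 1: Z rot3 at col 1 lands with bottom-row=0; cleared 0 line(s) (total 0); column heights now [0 2 3 0 0], max=3
Drop 2: J rot2 at col 0 lands with bottom-row=3; cleared 0 line(s) (total 0); column heights now [5 5 5 0 0], max=5
Drop 3: O rot2 at col 3 lands with bottom-row=0; cleared 0 line(s) (total 0); column heights now [5 5 5 2 2], max=5
Drop 4: L rot0 at col 0 lands with bottom-row=5; cleared 0 line(s) (total 0); column heights now [6 6 7 2 2], max=7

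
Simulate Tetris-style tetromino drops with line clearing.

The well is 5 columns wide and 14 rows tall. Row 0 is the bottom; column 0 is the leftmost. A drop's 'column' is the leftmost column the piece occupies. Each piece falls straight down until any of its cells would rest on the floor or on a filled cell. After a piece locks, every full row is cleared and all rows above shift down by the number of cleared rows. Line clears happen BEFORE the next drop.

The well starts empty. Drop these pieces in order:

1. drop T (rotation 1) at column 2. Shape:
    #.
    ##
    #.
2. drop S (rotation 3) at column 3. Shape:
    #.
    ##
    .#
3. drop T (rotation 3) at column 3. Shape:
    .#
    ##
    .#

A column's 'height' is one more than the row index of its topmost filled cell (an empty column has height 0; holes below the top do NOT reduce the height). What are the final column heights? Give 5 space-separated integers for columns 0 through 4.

Drop 1: T rot1 at col 2 lands with bottom-row=0; cleared 0 line(s) (total 0); column heights now [0 0 3 2 0], max=3
Drop 2: S rot3 at col 3 lands with bottom-row=1; cleared 0 line(s) (total 0); column heights now [0 0 3 4 3], max=4
Drop 3: T rot3 at col 3 lands with bottom-row=3; cleared 0 line(s) (total 0); column heights now [0 0 3 5 6], max=6

Answer: 0 0 3 5 6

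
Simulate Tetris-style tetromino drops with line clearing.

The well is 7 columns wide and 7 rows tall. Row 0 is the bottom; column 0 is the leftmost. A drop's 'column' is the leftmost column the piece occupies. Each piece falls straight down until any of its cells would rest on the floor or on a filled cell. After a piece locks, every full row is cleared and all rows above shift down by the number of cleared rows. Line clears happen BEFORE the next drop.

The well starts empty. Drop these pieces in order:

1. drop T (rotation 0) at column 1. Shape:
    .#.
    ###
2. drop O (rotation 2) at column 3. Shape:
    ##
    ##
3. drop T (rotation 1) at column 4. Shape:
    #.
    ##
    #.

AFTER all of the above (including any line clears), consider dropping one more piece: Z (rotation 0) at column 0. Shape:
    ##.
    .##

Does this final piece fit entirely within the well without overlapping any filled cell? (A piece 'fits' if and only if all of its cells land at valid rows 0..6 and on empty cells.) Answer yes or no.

Drop 1: T rot0 at col 1 lands with bottom-row=0; cleared 0 line(s) (total 0); column heights now [0 1 2 1 0 0 0], max=2
Drop 2: O rot2 at col 3 lands with bottom-row=1; cleared 0 line(s) (total 0); column heights now [0 1 2 3 3 0 0], max=3
Drop 3: T rot1 at col 4 lands with bottom-row=3; cleared 0 line(s) (total 0); column heights now [0 1 2 3 6 5 0], max=6
Test piece Z rot0 at col 0 (width 3): heights before test = [0 1 2 3 6 5 0]; fits = True

Answer: yes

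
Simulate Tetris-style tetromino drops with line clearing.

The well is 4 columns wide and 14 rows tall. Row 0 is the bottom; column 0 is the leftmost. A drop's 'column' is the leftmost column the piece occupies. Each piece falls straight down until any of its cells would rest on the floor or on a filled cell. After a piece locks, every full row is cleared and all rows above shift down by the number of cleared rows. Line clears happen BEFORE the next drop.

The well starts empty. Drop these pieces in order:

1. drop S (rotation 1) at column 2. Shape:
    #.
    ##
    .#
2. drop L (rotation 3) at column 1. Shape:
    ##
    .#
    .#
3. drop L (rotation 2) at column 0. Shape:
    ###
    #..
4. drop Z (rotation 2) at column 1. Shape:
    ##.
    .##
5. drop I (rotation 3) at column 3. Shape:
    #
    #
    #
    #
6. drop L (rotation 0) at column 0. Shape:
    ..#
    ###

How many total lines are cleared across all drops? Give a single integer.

Drop 1: S rot1 at col 2 lands with bottom-row=0; cleared 0 line(s) (total 0); column heights now [0 0 3 2], max=3
Drop 2: L rot3 at col 1 lands with bottom-row=3; cleared 0 line(s) (total 0); column heights now [0 6 6 2], max=6
Drop 3: L rot2 at col 0 lands with bottom-row=5; cleared 0 line(s) (total 0); column heights now [7 7 7 2], max=7
Drop 4: Z rot2 at col 1 lands with bottom-row=7; cleared 0 line(s) (total 0); column heights now [7 9 9 8], max=9
Drop 5: I rot3 at col 3 lands with bottom-row=8; cleared 0 line(s) (total 0); column heights now [7 9 9 12], max=12
Drop 6: L rot0 at col 0 lands with bottom-row=9; cleared 1 line(s) (total 1); column heights now [7 9 10 11], max=11

Answer: 1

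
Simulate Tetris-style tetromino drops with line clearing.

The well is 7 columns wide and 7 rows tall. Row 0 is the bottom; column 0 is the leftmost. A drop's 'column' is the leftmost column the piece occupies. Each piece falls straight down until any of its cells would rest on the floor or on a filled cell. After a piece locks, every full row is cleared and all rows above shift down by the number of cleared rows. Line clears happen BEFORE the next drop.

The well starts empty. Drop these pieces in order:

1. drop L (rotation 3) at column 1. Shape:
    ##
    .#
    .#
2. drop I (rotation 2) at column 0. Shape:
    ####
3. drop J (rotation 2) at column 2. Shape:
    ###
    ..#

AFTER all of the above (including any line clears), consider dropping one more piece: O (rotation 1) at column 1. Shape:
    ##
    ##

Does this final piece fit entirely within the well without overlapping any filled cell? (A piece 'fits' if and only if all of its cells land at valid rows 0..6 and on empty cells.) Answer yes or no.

Drop 1: L rot3 at col 1 lands with bottom-row=0; cleared 0 line(s) (total 0); column heights now [0 3 3 0 0 0 0], max=3
Drop 2: I rot2 at col 0 lands with bottom-row=3; cleared 0 line(s) (total 0); column heights now [4 4 4 4 0 0 0], max=4
Drop 3: J rot2 at col 2 lands with bottom-row=3; cleared 0 line(s) (total 0); column heights now [4 4 5 5 5 0 0], max=5
Test piece O rot1 at col 1 (width 2): heights before test = [4 4 5 5 5 0 0]; fits = True

Answer: yes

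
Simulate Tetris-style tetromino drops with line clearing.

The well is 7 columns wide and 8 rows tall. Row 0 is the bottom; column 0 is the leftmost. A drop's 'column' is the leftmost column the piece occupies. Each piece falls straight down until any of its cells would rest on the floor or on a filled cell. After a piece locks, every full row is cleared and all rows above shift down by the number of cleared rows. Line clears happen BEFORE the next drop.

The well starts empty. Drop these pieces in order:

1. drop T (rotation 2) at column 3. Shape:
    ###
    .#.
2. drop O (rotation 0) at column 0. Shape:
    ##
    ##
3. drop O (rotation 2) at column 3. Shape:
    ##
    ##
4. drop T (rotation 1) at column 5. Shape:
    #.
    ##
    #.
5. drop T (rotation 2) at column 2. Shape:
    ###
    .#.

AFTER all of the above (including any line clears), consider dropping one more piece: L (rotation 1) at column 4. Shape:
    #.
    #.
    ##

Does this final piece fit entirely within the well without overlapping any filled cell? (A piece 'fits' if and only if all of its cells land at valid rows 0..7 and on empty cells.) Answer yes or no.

Drop 1: T rot2 at col 3 lands with bottom-row=0; cleared 0 line(s) (total 0); column heights now [0 0 0 2 2 2 0], max=2
Drop 2: O rot0 at col 0 lands with bottom-row=0; cleared 0 line(s) (total 0); column heights now [2 2 0 2 2 2 0], max=2
Drop 3: O rot2 at col 3 lands with bottom-row=2; cleared 0 line(s) (total 0); column heights now [2 2 0 4 4 2 0], max=4
Drop 4: T rot1 at col 5 lands with bottom-row=2; cleared 0 line(s) (total 0); column heights now [2 2 0 4 4 5 4], max=5
Drop 5: T rot2 at col 2 lands with bottom-row=4; cleared 0 line(s) (total 0); column heights now [2 2 6 6 6 5 4], max=6
Test piece L rot1 at col 4 (width 2): heights before test = [2 2 6 6 6 5 4]; fits = False

Answer: no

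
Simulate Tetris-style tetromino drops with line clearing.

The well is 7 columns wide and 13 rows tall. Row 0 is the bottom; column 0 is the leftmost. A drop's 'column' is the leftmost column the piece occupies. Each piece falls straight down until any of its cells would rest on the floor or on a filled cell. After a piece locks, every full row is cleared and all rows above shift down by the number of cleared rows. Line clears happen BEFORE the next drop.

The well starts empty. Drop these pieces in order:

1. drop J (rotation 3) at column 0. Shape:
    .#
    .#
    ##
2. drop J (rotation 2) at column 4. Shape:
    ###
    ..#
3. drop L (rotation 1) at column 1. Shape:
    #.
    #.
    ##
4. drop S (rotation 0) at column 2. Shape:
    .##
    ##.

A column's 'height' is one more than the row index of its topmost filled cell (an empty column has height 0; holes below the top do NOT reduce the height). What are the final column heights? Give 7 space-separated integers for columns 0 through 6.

Drop 1: J rot3 at col 0 lands with bottom-row=0; cleared 0 line(s) (total 0); column heights now [1 3 0 0 0 0 0], max=3
Drop 2: J rot2 at col 4 lands with bottom-row=0; cleared 0 line(s) (total 0); column heights now [1 3 0 0 2 2 2], max=3
Drop 3: L rot1 at col 1 lands with bottom-row=3; cleared 0 line(s) (total 0); column heights now [1 6 4 0 2 2 2], max=6
Drop 4: S rot0 at col 2 lands with bottom-row=4; cleared 0 line(s) (total 0); column heights now [1 6 5 6 6 2 2], max=6

Answer: 1 6 5 6 6 2 2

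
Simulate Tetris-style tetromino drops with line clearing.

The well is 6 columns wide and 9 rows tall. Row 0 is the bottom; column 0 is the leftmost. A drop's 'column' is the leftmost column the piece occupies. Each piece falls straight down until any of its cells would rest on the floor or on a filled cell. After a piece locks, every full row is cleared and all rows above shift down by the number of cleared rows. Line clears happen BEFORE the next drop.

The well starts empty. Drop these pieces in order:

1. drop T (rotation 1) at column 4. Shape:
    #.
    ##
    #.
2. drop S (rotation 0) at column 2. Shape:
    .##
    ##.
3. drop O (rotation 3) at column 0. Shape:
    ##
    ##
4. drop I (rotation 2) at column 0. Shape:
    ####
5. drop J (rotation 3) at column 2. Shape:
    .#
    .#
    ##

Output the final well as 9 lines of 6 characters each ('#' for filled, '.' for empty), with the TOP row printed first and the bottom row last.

Answer: ......
...#..
...#..
..##..
####..
...##.
..###.
##..##
##..#.

Derivation:
Drop 1: T rot1 at col 4 lands with bottom-row=0; cleared 0 line(s) (total 0); column heights now [0 0 0 0 3 2], max=3
Drop 2: S rot0 at col 2 lands with bottom-row=2; cleared 0 line(s) (total 0); column heights now [0 0 3 4 4 2], max=4
Drop 3: O rot3 at col 0 lands with bottom-row=0; cleared 0 line(s) (total 0); column heights now [2 2 3 4 4 2], max=4
Drop 4: I rot2 at col 0 lands with bottom-row=4; cleared 0 line(s) (total 0); column heights now [5 5 5 5 4 2], max=5
Drop 5: J rot3 at col 2 lands with bottom-row=5; cleared 0 line(s) (total 0); column heights now [5 5 6 8 4 2], max=8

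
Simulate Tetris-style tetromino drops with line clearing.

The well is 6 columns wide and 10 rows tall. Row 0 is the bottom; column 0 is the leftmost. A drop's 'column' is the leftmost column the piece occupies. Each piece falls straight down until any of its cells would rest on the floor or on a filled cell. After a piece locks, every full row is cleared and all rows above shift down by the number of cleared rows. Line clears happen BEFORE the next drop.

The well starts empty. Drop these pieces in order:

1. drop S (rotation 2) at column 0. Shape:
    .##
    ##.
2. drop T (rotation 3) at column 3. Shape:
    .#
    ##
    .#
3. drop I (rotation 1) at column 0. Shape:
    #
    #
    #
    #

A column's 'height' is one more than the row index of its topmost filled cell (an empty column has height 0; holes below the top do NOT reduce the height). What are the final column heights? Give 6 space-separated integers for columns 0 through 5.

Drop 1: S rot2 at col 0 lands with bottom-row=0; cleared 0 line(s) (total 0); column heights now [1 2 2 0 0 0], max=2
Drop 2: T rot3 at col 3 lands with bottom-row=0; cleared 0 line(s) (total 0); column heights now [1 2 2 2 3 0], max=3
Drop 3: I rot1 at col 0 lands with bottom-row=1; cleared 0 line(s) (total 0); column heights now [5 2 2 2 3 0], max=5

Answer: 5 2 2 2 3 0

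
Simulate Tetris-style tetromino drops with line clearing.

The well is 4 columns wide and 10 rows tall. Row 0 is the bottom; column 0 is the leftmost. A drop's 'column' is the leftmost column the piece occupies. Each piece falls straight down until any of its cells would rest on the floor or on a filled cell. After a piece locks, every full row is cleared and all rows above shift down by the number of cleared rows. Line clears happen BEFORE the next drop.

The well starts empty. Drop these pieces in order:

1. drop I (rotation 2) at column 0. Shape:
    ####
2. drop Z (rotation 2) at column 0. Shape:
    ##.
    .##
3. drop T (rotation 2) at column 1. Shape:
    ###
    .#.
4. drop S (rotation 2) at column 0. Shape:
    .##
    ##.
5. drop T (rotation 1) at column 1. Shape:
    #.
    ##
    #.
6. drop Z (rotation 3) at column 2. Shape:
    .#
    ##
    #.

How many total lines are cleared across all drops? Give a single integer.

Drop 1: I rot2 at col 0 lands with bottom-row=0; cleared 1 line(s) (total 1); column heights now [0 0 0 0], max=0
Drop 2: Z rot2 at col 0 lands with bottom-row=0; cleared 0 line(s) (total 1); column heights now [2 2 1 0], max=2
Drop 3: T rot2 at col 1 lands with bottom-row=1; cleared 0 line(s) (total 1); column heights now [2 3 3 3], max=3
Drop 4: S rot2 at col 0 lands with bottom-row=3; cleared 0 line(s) (total 1); column heights now [4 5 5 3], max=5
Drop 5: T rot1 at col 1 lands with bottom-row=5; cleared 0 line(s) (total 1); column heights now [4 8 7 3], max=8
Drop 6: Z rot3 at col 2 lands with bottom-row=7; cleared 0 line(s) (total 1); column heights now [4 8 9 10], max=10

Answer: 1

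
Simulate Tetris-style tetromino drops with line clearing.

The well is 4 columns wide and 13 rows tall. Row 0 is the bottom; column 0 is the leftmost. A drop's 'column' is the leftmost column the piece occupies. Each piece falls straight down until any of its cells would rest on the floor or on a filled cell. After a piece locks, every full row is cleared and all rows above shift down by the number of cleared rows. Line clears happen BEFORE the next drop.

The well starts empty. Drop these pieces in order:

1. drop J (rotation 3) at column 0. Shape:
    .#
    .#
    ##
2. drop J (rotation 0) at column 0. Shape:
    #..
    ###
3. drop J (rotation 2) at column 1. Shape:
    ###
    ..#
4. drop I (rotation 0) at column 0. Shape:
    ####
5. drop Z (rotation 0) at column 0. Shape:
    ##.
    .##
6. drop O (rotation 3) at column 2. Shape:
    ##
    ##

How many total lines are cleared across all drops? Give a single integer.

Drop 1: J rot3 at col 0 lands with bottom-row=0; cleared 0 line(s) (total 0); column heights now [1 3 0 0], max=3
Drop 2: J rot0 at col 0 lands with bottom-row=3; cleared 0 line(s) (total 0); column heights now [5 4 4 0], max=5
Drop 3: J rot2 at col 1 lands with bottom-row=3; cleared 2 line(s) (total 2); column heights now [1 3 0 0], max=3
Drop 4: I rot0 at col 0 lands with bottom-row=3; cleared 1 line(s) (total 3); column heights now [1 3 0 0], max=3
Drop 5: Z rot0 at col 0 lands with bottom-row=3; cleared 0 line(s) (total 3); column heights now [5 5 4 0], max=5
Drop 6: O rot3 at col 2 lands with bottom-row=4; cleared 1 line(s) (total 4); column heights now [1 4 5 5], max=5

Answer: 4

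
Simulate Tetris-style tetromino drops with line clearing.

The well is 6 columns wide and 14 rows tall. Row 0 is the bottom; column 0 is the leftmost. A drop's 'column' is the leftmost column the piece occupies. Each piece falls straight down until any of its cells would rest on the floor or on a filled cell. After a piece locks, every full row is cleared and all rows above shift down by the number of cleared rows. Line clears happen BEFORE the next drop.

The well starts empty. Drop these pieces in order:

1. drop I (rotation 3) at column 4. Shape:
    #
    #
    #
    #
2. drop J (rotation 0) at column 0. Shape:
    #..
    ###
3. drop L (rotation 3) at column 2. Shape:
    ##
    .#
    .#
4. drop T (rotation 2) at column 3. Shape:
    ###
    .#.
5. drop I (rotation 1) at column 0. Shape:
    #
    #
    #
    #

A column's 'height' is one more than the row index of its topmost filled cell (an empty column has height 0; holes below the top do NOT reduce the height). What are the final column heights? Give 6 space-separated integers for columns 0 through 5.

Answer: 6 1 3 6 6 6

Derivation:
Drop 1: I rot3 at col 4 lands with bottom-row=0; cleared 0 line(s) (total 0); column heights now [0 0 0 0 4 0], max=4
Drop 2: J rot0 at col 0 lands with bottom-row=0; cleared 0 line(s) (total 0); column heights now [2 1 1 0 4 0], max=4
Drop 3: L rot3 at col 2 lands with bottom-row=0; cleared 0 line(s) (total 0); column heights now [2 1 3 3 4 0], max=4
Drop 4: T rot2 at col 3 lands with bottom-row=4; cleared 0 line(s) (total 0); column heights now [2 1 3 6 6 6], max=6
Drop 5: I rot1 at col 0 lands with bottom-row=2; cleared 0 line(s) (total 0); column heights now [6 1 3 6 6 6], max=6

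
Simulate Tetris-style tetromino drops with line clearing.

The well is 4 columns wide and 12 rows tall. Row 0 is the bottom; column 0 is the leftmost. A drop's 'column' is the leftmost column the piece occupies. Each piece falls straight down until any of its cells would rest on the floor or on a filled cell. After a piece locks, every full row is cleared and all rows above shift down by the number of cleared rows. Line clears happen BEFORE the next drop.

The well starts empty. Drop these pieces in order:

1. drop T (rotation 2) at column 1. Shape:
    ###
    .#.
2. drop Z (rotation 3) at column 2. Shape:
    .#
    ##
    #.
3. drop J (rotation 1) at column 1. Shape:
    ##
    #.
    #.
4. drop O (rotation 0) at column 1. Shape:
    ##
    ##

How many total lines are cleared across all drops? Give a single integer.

Drop 1: T rot2 at col 1 lands with bottom-row=0; cleared 0 line(s) (total 0); column heights now [0 2 2 2], max=2
Drop 2: Z rot3 at col 2 lands with bottom-row=2; cleared 0 line(s) (total 0); column heights now [0 2 4 5], max=5
Drop 3: J rot1 at col 1 lands with bottom-row=2; cleared 0 line(s) (total 0); column heights now [0 5 5 5], max=5
Drop 4: O rot0 at col 1 lands with bottom-row=5; cleared 0 line(s) (total 0); column heights now [0 7 7 5], max=7

Answer: 0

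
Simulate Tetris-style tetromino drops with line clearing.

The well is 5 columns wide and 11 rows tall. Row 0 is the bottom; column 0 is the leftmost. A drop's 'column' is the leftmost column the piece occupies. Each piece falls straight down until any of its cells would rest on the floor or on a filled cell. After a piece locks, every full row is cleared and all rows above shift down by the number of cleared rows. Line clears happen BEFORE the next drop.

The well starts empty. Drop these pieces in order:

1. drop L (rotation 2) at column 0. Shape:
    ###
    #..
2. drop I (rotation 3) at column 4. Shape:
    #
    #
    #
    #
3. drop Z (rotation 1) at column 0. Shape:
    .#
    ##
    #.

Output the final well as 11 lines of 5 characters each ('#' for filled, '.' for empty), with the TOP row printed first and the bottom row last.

Answer: .....
.....
.....
.....
.....
.....
.#...
##..#
#...#
###.#
#...#

Derivation:
Drop 1: L rot2 at col 0 lands with bottom-row=0; cleared 0 line(s) (total 0); column heights now [2 2 2 0 0], max=2
Drop 2: I rot3 at col 4 lands with bottom-row=0; cleared 0 line(s) (total 0); column heights now [2 2 2 0 4], max=4
Drop 3: Z rot1 at col 0 lands with bottom-row=2; cleared 0 line(s) (total 0); column heights now [4 5 2 0 4], max=5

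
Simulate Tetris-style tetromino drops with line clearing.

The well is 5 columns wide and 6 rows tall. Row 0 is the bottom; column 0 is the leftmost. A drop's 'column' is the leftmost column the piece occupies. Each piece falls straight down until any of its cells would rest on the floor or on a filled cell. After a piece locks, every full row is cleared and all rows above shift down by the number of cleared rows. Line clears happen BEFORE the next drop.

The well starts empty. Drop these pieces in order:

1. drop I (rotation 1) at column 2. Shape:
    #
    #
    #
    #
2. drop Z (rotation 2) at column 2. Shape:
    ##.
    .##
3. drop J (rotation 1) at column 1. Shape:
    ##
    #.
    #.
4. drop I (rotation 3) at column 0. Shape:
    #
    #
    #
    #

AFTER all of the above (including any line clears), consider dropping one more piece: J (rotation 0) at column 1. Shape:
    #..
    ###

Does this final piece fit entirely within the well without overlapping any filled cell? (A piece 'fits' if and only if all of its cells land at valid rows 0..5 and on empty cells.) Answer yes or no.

Answer: no

Derivation:
Drop 1: I rot1 at col 2 lands with bottom-row=0; cleared 0 line(s) (total 0); column heights now [0 0 4 0 0], max=4
Drop 2: Z rot2 at col 2 lands with bottom-row=3; cleared 0 line(s) (total 0); column heights now [0 0 5 5 4], max=5
Drop 3: J rot1 at col 1 lands with bottom-row=3; cleared 0 line(s) (total 0); column heights now [0 6 6 5 4], max=6
Drop 4: I rot3 at col 0 lands with bottom-row=0; cleared 1 line(s) (total 1); column heights now [3 5 5 4 0], max=5
Test piece J rot0 at col 1 (width 3): heights before test = [3 5 5 4 0]; fits = False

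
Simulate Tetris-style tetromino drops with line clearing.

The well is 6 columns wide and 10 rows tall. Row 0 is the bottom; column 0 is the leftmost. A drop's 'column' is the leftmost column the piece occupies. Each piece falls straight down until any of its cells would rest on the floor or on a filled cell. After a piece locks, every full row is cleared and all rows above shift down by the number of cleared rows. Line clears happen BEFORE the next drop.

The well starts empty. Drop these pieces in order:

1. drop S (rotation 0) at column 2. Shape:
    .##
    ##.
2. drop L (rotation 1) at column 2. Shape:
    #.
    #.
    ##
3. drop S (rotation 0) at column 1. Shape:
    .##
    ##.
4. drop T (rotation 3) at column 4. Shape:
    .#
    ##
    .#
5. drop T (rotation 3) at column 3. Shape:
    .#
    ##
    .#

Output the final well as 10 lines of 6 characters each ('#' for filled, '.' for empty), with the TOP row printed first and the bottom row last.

Drop 1: S rot0 at col 2 lands with bottom-row=0; cleared 0 line(s) (total 0); column heights now [0 0 1 2 2 0], max=2
Drop 2: L rot1 at col 2 lands with bottom-row=2; cleared 0 line(s) (total 0); column heights now [0 0 5 3 2 0], max=5
Drop 3: S rot0 at col 1 lands with bottom-row=5; cleared 0 line(s) (total 0); column heights now [0 6 7 7 2 0], max=7
Drop 4: T rot3 at col 4 lands with bottom-row=1; cleared 0 line(s) (total 0); column heights now [0 6 7 7 3 4], max=7
Drop 5: T rot3 at col 3 lands with bottom-row=6; cleared 0 line(s) (total 0); column heights now [0 6 7 8 9 4], max=9

Answer: ......
....#.
...##.
..###.
.##...
..#...
..#..#
..####
...###
..##..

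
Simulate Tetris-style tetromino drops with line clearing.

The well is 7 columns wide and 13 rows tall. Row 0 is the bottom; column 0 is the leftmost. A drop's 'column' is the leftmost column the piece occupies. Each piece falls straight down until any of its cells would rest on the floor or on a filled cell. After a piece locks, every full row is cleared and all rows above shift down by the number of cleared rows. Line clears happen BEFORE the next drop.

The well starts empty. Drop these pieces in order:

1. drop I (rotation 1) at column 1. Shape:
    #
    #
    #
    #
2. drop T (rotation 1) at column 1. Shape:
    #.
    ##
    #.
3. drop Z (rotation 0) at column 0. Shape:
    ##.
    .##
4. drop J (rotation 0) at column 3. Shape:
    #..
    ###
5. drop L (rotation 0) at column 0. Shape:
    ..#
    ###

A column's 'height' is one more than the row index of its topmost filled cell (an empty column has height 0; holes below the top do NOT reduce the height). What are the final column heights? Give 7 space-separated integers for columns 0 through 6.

Drop 1: I rot1 at col 1 lands with bottom-row=0; cleared 0 line(s) (total 0); column heights now [0 4 0 0 0 0 0], max=4
Drop 2: T rot1 at col 1 lands with bottom-row=4; cleared 0 line(s) (total 0); column heights now [0 7 6 0 0 0 0], max=7
Drop 3: Z rot0 at col 0 lands with bottom-row=7; cleared 0 line(s) (total 0); column heights now [9 9 8 0 0 0 0], max=9
Drop 4: J rot0 at col 3 lands with bottom-row=0; cleared 0 line(s) (total 0); column heights now [9 9 8 2 1 1 0], max=9
Drop 5: L rot0 at col 0 lands with bottom-row=9; cleared 0 line(s) (total 0); column heights now [10 10 11 2 1 1 0], max=11

Answer: 10 10 11 2 1 1 0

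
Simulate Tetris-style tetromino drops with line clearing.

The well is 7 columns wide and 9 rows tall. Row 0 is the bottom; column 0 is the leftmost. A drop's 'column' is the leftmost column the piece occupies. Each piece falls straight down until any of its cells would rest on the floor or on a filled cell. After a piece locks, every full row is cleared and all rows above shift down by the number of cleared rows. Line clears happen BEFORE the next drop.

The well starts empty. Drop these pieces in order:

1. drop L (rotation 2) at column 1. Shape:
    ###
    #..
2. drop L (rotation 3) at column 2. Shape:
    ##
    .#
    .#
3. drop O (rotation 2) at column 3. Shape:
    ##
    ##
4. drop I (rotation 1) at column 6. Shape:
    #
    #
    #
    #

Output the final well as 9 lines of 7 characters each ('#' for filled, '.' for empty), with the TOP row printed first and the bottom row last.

Drop 1: L rot2 at col 1 lands with bottom-row=0; cleared 0 line(s) (total 0); column heights now [0 2 2 2 0 0 0], max=2
Drop 2: L rot3 at col 2 lands with bottom-row=2; cleared 0 line(s) (total 0); column heights now [0 2 5 5 0 0 0], max=5
Drop 3: O rot2 at col 3 lands with bottom-row=5; cleared 0 line(s) (total 0); column heights now [0 2 5 7 7 0 0], max=7
Drop 4: I rot1 at col 6 lands with bottom-row=0; cleared 0 line(s) (total 0); column heights now [0 2 5 7 7 0 4], max=7

Answer: .......
.......
...##..
...##..
..##...
...#..#
...#..#
.###..#
.#....#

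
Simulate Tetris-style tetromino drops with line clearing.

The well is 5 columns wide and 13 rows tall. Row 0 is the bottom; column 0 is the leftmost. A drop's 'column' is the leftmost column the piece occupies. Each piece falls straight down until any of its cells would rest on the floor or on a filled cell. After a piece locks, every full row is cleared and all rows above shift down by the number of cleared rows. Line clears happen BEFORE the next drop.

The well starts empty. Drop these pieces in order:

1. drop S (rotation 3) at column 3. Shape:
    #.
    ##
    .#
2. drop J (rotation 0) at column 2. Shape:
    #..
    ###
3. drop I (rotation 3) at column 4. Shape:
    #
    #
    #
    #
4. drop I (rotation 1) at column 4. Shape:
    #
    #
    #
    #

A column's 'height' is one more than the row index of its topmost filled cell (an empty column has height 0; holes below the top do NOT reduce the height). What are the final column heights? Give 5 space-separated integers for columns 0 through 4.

Answer: 0 0 5 4 12

Derivation:
Drop 1: S rot3 at col 3 lands with bottom-row=0; cleared 0 line(s) (total 0); column heights now [0 0 0 3 2], max=3
Drop 2: J rot0 at col 2 lands with bottom-row=3; cleared 0 line(s) (total 0); column heights now [0 0 5 4 4], max=5
Drop 3: I rot3 at col 4 lands with bottom-row=4; cleared 0 line(s) (total 0); column heights now [0 0 5 4 8], max=8
Drop 4: I rot1 at col 4 lands with bottom-row=8; cleared 0 line(s) (total 0); column heights now [0 0 5 4 12], max=12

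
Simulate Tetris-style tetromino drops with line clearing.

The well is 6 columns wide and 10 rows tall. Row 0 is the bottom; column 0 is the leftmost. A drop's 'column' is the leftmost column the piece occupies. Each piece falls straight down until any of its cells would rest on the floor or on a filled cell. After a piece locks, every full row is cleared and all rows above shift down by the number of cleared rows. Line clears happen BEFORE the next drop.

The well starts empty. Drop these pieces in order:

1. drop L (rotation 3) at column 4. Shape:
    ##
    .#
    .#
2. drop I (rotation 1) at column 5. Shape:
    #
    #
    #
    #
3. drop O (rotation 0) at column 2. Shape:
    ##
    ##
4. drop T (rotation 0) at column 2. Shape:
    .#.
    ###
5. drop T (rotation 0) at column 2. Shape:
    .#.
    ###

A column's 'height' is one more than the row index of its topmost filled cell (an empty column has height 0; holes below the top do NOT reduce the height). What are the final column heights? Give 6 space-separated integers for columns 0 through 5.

Answer: 0 0 6 7 6 7

Derivation:
Drop 1: L rot3 at col 4 lands with bottom-row=0; cleared 0 line(s) (total 0); column heights now [0 0 0 0 3 3], max=3
Drop 2: I rot1 at col 5 lands with bottom-row=3; cleared 0 line(s) (total 0); column heights now [0 0 0 0 3 7], max=7
Drop 3: O rot0 at col 2 lands with bottom-row=0; cleared 0 line(s) (total 0); column heights now [0 0 2 2 3 7], max=7
Drop 4: T rot0 at col 2 lands with bottom-row=3; cleared 0 line(s) (total 0); column heights now [0 0 4 5 4 7], max=7
Drop 5: T rot0 at col 2 lands with bottom-row=5; cleared 0 line(s) (total 0); column heights now [0 0 6 7 6 7], max=7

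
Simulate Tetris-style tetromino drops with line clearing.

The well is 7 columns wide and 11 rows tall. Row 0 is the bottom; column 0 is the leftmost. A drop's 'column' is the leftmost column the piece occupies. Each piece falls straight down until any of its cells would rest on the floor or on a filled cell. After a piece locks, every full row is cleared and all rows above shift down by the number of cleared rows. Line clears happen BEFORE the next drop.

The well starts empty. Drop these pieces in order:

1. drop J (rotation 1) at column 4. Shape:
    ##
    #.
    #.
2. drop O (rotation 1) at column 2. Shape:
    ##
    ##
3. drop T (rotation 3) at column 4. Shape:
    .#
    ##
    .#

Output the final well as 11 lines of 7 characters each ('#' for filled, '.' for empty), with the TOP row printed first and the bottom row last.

Drop 1: J rot1 at col 4 lands with bottom-row=0; cleared 0 line(s) (total 0); column heights now [0 0 0 0 3 3 0], max=3
Drop 2: O rot1 at col 2 lands with bottom-row=0; cleared 0 line(s) (total 0); column heights now [0 0 2 2 3 3 0], max=3
Drop 3: T rot3 at col 4 lands with bottom-row=3; cleared 0 line(s) (total 0); column heights now [0 0 2 2 5 6 0], max=6

Answer: .......
.......
.......
.......
.......
.....#.
....##.
.....#.
....##.
..###..
..###..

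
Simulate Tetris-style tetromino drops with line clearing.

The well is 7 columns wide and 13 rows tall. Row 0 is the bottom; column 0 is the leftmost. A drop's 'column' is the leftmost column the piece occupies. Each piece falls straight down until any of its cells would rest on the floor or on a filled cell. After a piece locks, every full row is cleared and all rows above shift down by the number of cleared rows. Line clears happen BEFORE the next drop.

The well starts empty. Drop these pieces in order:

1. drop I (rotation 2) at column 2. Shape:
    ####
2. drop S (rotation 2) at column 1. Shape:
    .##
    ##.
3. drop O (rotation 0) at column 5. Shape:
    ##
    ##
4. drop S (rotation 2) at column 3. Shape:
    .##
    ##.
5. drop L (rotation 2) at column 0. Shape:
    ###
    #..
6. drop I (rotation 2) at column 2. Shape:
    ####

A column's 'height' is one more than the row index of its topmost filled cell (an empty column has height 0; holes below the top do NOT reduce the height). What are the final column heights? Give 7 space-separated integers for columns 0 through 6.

Drop 1: I rot2 at col 2 lands with bottom-row=0; cleared 0 line(s) (total 0); column heights now [0 0 1 1 1 1 0], max=1
Drop 2: S rot2 at col 1 lands with bottom-row=1; cleared 0 line(s) (total 0); column heights now [0 2 3 3 1 1 0], max=3
Drop 3: O rot0 at col 5 lands with bottom-row=1; cleared 0 line(s) (total 0); column heights now [0 2 3 3 1 3 3], max=3
Drop 4: S rot2 at col 3 lands with bottom-row=3; cleared 0 line(s) (total 0); column heights now [0 2 3 4 5 5 3], max=5
Drop 5: L rot2 at col 0 lands with bottom-row=2; cleared 0 line(s) (total 0); column heights now [4 4 4 4 5 5 3], max=5
Drop 6: I rot2 at col 2 lands with bottom-row=5; cleared 0 line(s) (total 0); column heights now [4 4 6 6 6 6 3], max=6

Answer: 4 4 6 6 6 6 3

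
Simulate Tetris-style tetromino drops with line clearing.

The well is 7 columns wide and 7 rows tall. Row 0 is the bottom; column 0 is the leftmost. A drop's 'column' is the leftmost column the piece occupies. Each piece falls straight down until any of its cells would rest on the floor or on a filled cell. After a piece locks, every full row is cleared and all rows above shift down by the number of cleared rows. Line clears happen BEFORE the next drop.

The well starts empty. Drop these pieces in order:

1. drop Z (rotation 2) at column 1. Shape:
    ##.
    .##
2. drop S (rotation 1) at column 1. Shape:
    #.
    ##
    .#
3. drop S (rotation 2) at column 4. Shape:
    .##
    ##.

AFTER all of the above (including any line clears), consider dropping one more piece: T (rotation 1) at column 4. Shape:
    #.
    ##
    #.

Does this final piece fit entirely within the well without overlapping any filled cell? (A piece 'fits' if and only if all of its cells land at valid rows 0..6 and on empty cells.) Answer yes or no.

Answer: yes

Derivation:
Drop 1: Z rot2 at col 1 lands with bottom-row=0; cleared 0 line(s) (total 0); column heights now [0 2 2 1 0 0 0], max=2
Drop 2: S rot1 at col 1 lands with bottom-row=2; cleared 0 line(s) (total 0); column heights now [0 5 4 1 0 0 0], max=5
Drop 3: S rot2 at col 4 lands with bottom-row=0; cleared 0 line(s) (total 0); column heights now [0 5 4 1 1 2 2], max=5
Test piece T rot1 at col 4 (width 2): heights before test = [0 5 4 1 1 2 2]; fits = True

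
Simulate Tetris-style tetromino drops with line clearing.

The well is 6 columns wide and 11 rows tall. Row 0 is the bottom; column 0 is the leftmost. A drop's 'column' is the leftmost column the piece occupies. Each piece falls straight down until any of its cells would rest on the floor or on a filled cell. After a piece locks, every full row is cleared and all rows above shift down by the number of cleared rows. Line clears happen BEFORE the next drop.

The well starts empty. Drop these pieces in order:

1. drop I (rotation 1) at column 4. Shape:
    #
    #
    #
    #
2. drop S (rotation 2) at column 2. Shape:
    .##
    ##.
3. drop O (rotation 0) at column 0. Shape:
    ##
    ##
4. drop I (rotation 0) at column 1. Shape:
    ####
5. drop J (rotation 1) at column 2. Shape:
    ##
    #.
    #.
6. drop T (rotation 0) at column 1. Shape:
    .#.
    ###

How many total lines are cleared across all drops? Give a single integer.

Answer: 0

Derivation:
Drop 1: I rot1 at col 4 lands with bottom-row=0; cleared 0 line(s) (total 0); column heights now [0 0 0 0 4 0], max=4
Drop 2: S rot2 at col 2 lands with bottom-row=3; cleared 0 line(s) (total 0); column heights now [0 0 4 5 5 0], max=5
Drop 3: O rot0 at col 0 lands with bottom-row=0; cleared 0 line(s) (total 0); column heights now [2 2 4 5 5 0], max=5
Drop 4: I rot0 at col 1 lands with bottom-row=5; cleared 0 line(s) (total 0); column heights now [2 6 6 6 6 0], max=6
Drop 5: J rot1 at col 2 lands with bottom-row=6; cleared 0 line(s) (total 0); column heights now [2 6 9 9 6 0], max=9
Drop 6: T rot0 at col 1 lands with bottom-row=9; cleared 0 line(s) (total 0); column heights now [2 10 11 10 6 0], max=11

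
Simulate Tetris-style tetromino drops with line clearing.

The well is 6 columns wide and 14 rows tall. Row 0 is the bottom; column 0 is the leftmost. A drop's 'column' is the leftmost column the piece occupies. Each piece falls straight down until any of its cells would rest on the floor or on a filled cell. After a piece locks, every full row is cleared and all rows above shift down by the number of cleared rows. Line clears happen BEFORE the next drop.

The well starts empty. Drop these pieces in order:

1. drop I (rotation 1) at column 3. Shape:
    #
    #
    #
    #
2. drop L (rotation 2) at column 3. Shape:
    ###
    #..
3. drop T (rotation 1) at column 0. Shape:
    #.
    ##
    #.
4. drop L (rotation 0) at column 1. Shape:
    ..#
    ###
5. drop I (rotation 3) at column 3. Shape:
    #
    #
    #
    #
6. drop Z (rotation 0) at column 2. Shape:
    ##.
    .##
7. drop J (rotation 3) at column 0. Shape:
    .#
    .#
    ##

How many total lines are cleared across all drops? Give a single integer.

Answer: 0

Derivation:
Drop 1: I rot1 at col 3 lands with bottom-row=0; cleared 0 line(s) (total 0); column heights now [0 0 0 4 0 0], max=4
Drop 2: L rot2 at col 3 lands with bottom-row=4; cleared 0 line(s) (total 0); column heights now [0 0 0 6 6 6], max=6
Drop 3: T rot1 at col 0 lands with bottom-row=0; cleared 0 line(s) (total 0); column heights now [3 2 0 6 6 6], max=6
Drop 4: L rot0 at col 1 lands with bottom-row=6; cleared 0 line(s) (total 0); column heights now [3 7 7 8 6 6], max=8
Drop 5: I rot3 at col 3 lands with bottom-row=8; cleared 0 line(s) (total 0); column heights now [3 7 7 12 6 6], max=12
Drop 6: Z rot0 at col 2 lands with bottom-row=12; cleared 0 line(s) (total 0); column heights now [3 7 14 14 13 6], max=14
Drop 7: J rot3 at col 0 lands with bottom-row=7; cleared 0 line(s) (total 0); column heights now [8 10 14 14 13 6], max=14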